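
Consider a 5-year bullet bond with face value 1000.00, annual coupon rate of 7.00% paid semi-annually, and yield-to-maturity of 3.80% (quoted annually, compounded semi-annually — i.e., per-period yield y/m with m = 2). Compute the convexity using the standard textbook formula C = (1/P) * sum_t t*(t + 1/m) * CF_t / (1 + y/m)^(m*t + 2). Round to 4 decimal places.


Coupon per period c = face * coupon_rate / m = 35.000000
Periods per year m = 2; per-period yield y/m = 0.019000
Number of cashflows N = 10
Cashflows (t years, CF_t, discount factor 1/(1+y/m)^(m*t), PV):
  t = 0.5000: CF_t = 35.000000, DF = 0.981354, PV = 34.347399
  t = 1.0000: CF_t = 35.000000, DF = 0.963056, PV = 33.706967
  t = 1.5000: CF_t = 35.000000, DF = 0.945099, PV = 33.078476
  t = 2.0000: CF_t = 35.000000, DF = 0.927477, PV = 32.461704
  t = 2.5000: CF_t = 35.000000, DF = 0.910184, PV = 31.856431
  t = 3.0000: CF_t = 35.000000, DF = 0.893213, PV = 31.262445
  t = 3.5000: CF_t = 35.000000, DF = 0.876558, PV = 30.679534
  t = 4.0000: CF_t = 35.000000, DF = 0.860214, PV = 30.107491
  t = 4.5000: CF_t = 35.000000, DF = 0.844175, PV = 29.546115
  t = 5.0000: CF_t = 1035.000000, DF = 0.828434, PV = 857.429674
Price P = sum_t PV_t = 1144.476237
Convexity numerator sum_t t*(t + 1/m) * CF_t / (1+y/m)^(m*t + 2):
  t = 0.5000: term = 16.539238
  t = 1.0000: term = 48.692555
  t = 1.5000: term = 95.569294
  t = 2.0000: term = 156.312225
  t = 2.5000: term = 230.096504
  t = 3.0000: term = 316.128661
  t = 3.5000: term = 413.645614
  t = 4.0000: term = 521.913715
  t = 4.5000: term = 640.227815
  t = 5.0000: term = 22708.206535
Convexity = (1/P) * sum = 25147.332156 / 1144.476237 = 21.972787

Answer: Convexity = 21.9728


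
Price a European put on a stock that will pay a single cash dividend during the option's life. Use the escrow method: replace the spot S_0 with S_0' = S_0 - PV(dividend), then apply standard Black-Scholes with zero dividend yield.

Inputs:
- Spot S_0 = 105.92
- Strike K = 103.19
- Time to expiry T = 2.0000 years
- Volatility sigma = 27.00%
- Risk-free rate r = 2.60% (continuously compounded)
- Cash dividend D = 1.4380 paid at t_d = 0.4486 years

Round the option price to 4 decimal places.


PV(D) = D * exp(-r * t_d) = 1.4380 * 0.98840416 = 1.42132518
S_0' = S_0 - PV(D) = 105.9200 - 1.42132518 = 104.49867482
d1 = (ln(S_0'/K) + (r + sigma^2/2)*T) / (sigma*sqrt(T)) = 0.36010707
d2 = d1 - sigma*sqrt(T) = -0.02173059
exp(-rT) = 0.94932887
N(-d1) = 0.35938353; N(-d2) = 0.50866857
P = K * exp(-rT) * N(-d2) - S_0' * N(-d1) = 103.1900 * 0.94932887 * 0.50866857 - 104.49867482 * 0.35938353 = 12.2747

Answer: Price = 12.2747


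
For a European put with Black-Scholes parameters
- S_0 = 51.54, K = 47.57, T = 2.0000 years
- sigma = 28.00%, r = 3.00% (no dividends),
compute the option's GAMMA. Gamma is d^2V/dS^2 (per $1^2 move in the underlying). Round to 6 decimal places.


Answer: Gamma = 0.016786

Derivation:
d1 = 0.5519369831; d2 = 0.1559571856
phi(d1) = 0.3425780549; exp(-qT) = 1.0000000000; exp(-rT) = 0.9417645336
Gamma = exp(-qT) * phi(d1) / (S * sigma * sqrt(T)) = 1.0000000000 * 0.3425780549 / (51.5400 * 0.2800 * 1.4142135624) = 0.016786


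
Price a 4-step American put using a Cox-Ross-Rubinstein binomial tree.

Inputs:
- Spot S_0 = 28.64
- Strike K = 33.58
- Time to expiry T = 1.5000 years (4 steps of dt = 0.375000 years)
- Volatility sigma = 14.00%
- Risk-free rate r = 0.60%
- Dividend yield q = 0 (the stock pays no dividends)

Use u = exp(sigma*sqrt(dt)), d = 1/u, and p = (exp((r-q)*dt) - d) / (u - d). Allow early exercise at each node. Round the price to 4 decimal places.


dt = T/N = 0.375000
u = exp(sigma*sqrt(dt)) = 1.089514; d = 1/u = 0.917840
p = (exp((r-q)*dt) - d) / (u - d) = 0.491701
Discount per step: exp(-r*dt) = 0.997753
Stock lattice S(k, i) with i counting down-moves:
  k=0: S(0,0) = 28.6400
  k=1: S(1,0) = 31.2037; S(1,1) = 26.2869
  k=2: S(2,0) = 33.9969; S(2,1) = 28.6400; S(2,2) = 24.1272
  k=3: S(3,0) = 37.0401; S(3,1) = 31.2037; S(3,2) = 26.2869; S(3,3) = 22.1449
  k=4: S(4,0) = 40.3557; S(4,1) = 33.9969; S(4,2) = 28.6400; S(4,3) = 24.1272; S(4,4) = 20.3255
Terminal payoffs V(N, i) = max(K - S_T, 0):
  V(4,0) = 0.000000; V(4,1) = 0.000000; V(4,2) = 4.940000; V(4,3) = 9.452795; V(4,4) = 13.254510
Backward induction: V(k, i) = exp(-r*dt) * [p * V(k+1, i) + (1-p) * V(k+1, i+1)]; then take max(V_cont, immediate exercise) for American.
  V(3,0) = exp(-r*dt) * [p*0.000000 + (1-p)*0.000000] = 0.000000; exercise = 0.000000; V(3,0) = max -> 0.000000
  V(3,1) = exp(-r*dt) * [p*0.000000 + (1-p)*4.940000] = 2.505353; exercise = 2.376306; V(3,1) = max -> 2.505353
  V(3,2) = exp(-r*dt) * [p*4.940000 + (1-p)*9.452795] = 7.217591; exercise = 7.293061; V(3,2) = max -> 7.293061
  V(3,3) = exp(-r*dt) * [p*9.452795 + (1-p)*13.254510] = 11.359614; exercise = 11.435085; V(3,3) = max -> 11.435085
  V(2,0) = exp(-r*dt) * [p*0.000000 + (1-p)*2.505353] = 1.270606; exercise = 0.000000; V(2,0) = max -> 1.270606
  V(2,1) = exp(-r*dt) * [p*2.505353 + (1-p)*7.293061] = 4.927840; exercise = 4.940000; V(2,1) = max -> 4.940000
  V(2,2) = exp(-r*dt) * [p*7.293061 + (1-p)*11.435085] = 9.377324; exercise = 9.452795; V(2,2) = max -> 9.452795
  V(1,0) = exp(-r*dt) * [p*1.270606 + (1-p)*4.940000] = 3.128708; exercise = 2.376306; V(1,0) = max -> 3.128708
  V(1,1) = exp(-r*dt) * [p*4.940000 + (1-p)*9.452795] = 7.217591; exercise = 7.293061; V(1,1) = max -> 7.293061
  V(0,0) = exp(-r*dt) * [p*3.128708 + (1-p)*7.293061] = 5.233655; exercise = 4.940000; V(0,0) = max -> 5.233655

Answer: Price = V(0,0) = 5.2337


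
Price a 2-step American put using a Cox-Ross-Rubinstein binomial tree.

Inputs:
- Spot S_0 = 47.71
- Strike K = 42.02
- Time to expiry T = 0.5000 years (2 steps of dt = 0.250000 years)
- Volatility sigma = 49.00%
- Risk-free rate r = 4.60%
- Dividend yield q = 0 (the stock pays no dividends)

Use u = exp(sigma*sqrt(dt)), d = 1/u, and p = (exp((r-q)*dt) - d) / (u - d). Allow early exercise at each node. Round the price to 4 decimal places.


dt = T/N = 0.250000
u = exp(sigma*sqrt(dt)) = 1.277621; d = 1/u = 0.782705
p = (exp((r-q)*dt) - d) / (u - d) = 0.462425
Discount per step: exp(-r*dt) = 0.988566
Stock lattice S(k, i) with i counting down-moves:
  k=0: S(0,0) = 47.7100
  k=1: S(1,0) = 60.9553; S(1,1) = 37.3428
  k=2: S(2,0) = 77.8778; S(2,1) = 47.7100; S(2,2) = 29.2284
Terminal payoffs V(N, i) = max(K - S_T, 0):
  V(2,0) = 0.000000; V(2,1) = 0.000000; V(2,2) = 12.791595
Backward induction: V(k, i) = exp(-r*dt) * [p * V(k+1, i) + (1-p) * V(k+1, i+1)]; then take max(V_cont, immediate exercise) for American.
  V(1,0) = exp(-r*dt) * [p*0.000000 + (1-p)*0.000000] = 0.000000; exercise = 0.000000; V(1,0) = max -> 0.000000
  V(1,1) = exp(-r*dt) * [p*0.000000 + (1-p)*12.791595] = 6.797817; exercise = 4.677166; V(1,1) = max -> 6.797817
  V(0,0) = exp(-r*dt) * [p*0.000000 + (1-p)*6.797817] = 3.612553; exercise = 0.000000; V(0,0) = max -> 3.612553

Answer: Price = V(0,0) = 3.6126


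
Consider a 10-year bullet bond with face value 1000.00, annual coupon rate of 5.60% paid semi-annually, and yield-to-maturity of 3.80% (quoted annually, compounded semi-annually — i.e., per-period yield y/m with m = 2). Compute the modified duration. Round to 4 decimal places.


Answer: Modified duration = 7.8141

Derivation:
Coupon per period c = face * coupon_rate / m = 28.000000
Periods per year m = 2; per-period yield y/m = 0.019000
Number of cashflows N = 20
Cashflows (t years, CF_t, discount factor 1/(1+y/m)^(m*t), PV):
  t = 0.5000: CF_t = 28.000000, DF = 0.981354, PV = 27.477920
  t = 1.0000: CF_t = 28.000000, DF = 0.963056, PV = 26.965574
  t = 1.5000: CF_t = 28.000000, DF = 0.945099, PV = 26.462781
  t = 2.0000: CF_t = 28.000000, DF = 0.927477, PV = 25.969363
  t = 2.5000: CF_t = 28.000000, DF = 0.910184, PV = 25.485145
  t = 3.0000: CF_t = 28.000000, DF = 0.893213, PV = 25.009956
  t = 3.5000: CF_t = 28.000000, DF = 0.876558, PV = 24.543627
  t = 4.0000: CF_t = 28.000000, DF = 0.860214, PV = 24.085993
  t = 4.5000: CF_t = 28.000000, DF = 0.844175, PV = 23.636892
  t = 5.0000: CF_t = 28.000000, DF = 0.828434, PV = 23.196165
  t = 5.5000: CF_t = 28.000000, DF = 0.812988, PV = 22.763656
  t = 6.0000: CF_t = 28.000000, DF = 0.797829, PV = 22.339211
  t = 6.5000: CF_t = 28.000000, DF = 0.782953, PV = 21.922680
  t = 7.0000: CF_t = 28.000000, DF = 0.768354, PV = 21.513915
  t = 7.5000: CF_t = 28.000000, DF = 0.754028, PV = 21.112773
  t = 8.0000: CF_t = 28.000000, DF = 0.739968, PV = 20.719110
  t = 8.5000: CF_t = 28.000000, DF = 0.726171, PV = 20.332787
  t = 9.0000: CF_t = 28.000000, DF = 0.712631, PV = 19.953667
  t = 9.5000: CF_t = 28.000000, DF = 0.699343, PV = 19.581616
  t = 10.0000: CF_t = 1028.000000, DF = 0.686304, PV = 705.520170
Price P = sum_t PV_t = 1148.592999
First compute Macaulay numerator sum_t t * PV_t:
  t * PV_t at t = 0.5000: 13.738960
  t * PV_t at t = 1.0000: 26.965574
  t * PV_t at t = 1.5000: 39.694171
  t * PV_t at t = 2.0000: 51.938726
  t * PV_t at t = 2.5000: 63.712863
  t * PV_t at t = 3.0000: 75.029868
  t * PV_t at t = 3.5000: 85.902695
  t * PV_t at t = 4.0000: 96.343973
  t * PV_t at t = 4.5000: 106.366015
  t * PV_t at t = 5.0000: 115.980826
  t * PV_t at t = 5.5000: 125.200106
  t * PV_t at t = 6.0000: 134.035264
  t * PV_t at t = 6.5000: 142.497418
  t * PV_t at t = 7.0000: 150.597407
  t * PV_t at t = 7.5000: 158.345795
  t * PV_t at t = 8.0000: 165.752877
  t * PV_t at t = 8.5000: 172.828686
  t * PV_t at t = 9.0000: 179.583003
  t * PV_t at t = 9.5000: 186.025354
  t * PV_t at t = 10.0000: 7055.201705
Macaulay duration D = 9145.741284 / 1148.592999 = 7.962561
Modified duration = D / (1 + y/m) = 7.962561 / (1 + 0.019000) = 7.814093


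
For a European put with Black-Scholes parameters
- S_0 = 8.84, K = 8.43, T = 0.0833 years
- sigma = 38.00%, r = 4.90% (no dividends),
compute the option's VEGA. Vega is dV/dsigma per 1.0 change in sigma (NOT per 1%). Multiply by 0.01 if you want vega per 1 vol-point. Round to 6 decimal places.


d1 = 0.5250628639; d2 = 0.4153882543
phi(d1) = 0.3475717923; exp(-qT) = 1.0000000000; exp(-rT) = 0.9959266188
Vega = S * exp(-qT) * phi(d1) * sqrt(T) = 8.8400 * 1.0000000000 * 0.3475717923 * 0.2886173938 = 0.886787

Answer: Vega = 0.886787


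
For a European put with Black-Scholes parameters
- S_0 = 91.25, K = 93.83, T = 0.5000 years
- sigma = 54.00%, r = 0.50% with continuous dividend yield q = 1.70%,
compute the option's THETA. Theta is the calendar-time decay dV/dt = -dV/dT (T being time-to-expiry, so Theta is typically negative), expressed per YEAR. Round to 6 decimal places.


d1 = 0.1021857246; d2 = -0.2796519372
phi(d1) = 0.3968648461; exp(-qT) = 0.9915360229; exp(-rT) = 0.9975031224
Theta = -S*exp(-qT)*phi(d1)*sigma/(2*sqrt(T)) + r*K*exp(-rT)*N(-d2) - q*S*exp(-qT)*N(-d1)
N(-d1) = 0.4593046293; N(-d2) = 0.6101277220; sqrt(T) = 0.7071067812
Term 1 = -91.2500 * 0.9915360229 * 0.3968648461 * 0.5400 / (2 * 0.7071067812) = -13.7107989723
Term 2 = 0.0050 * 93.8300 * 0.9975031224 * 0.6101277220 = 0.2855267110
Term 3 = -0.0170 * 91.2500 * 0.9915360229 * 0.4593046293 = -0.7064657538
Theta = -13.7107989723 + (0.2855267110) + (-0.7064657538) = -14.131738

Answer: Theta = -14.131738


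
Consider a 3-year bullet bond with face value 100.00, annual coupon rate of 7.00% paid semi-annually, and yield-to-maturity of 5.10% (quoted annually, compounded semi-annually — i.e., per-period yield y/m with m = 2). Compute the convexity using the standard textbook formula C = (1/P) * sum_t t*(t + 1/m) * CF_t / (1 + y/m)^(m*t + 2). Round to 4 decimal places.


Answer: Convexity = 8.9443

Derivation:
Coupon per period c = face * coupon_rate / m = 3.500000
Periods per year m = 2; per-period yield y/m = 0.025500
Number of cashflows N = 6
Cashflows (t years, CF_t, discount factor 1/(1+y/m)^(m*t), PV):
  t = 0.5000: CF_t = 3.500000, DF = 0.975134, PV = 3.412969
  t = 1.0000: CF_t = 3.500000, DF = 0.950886, PV = 3.328103
  t = 1.5000: CF_t = 3.500000, DF = 0.927242, PV = 3.245346
  t = 2.0000: CF_t = 3.500000, DF = 0.904185, PV = 3.164648
  t = 2.5000: CF_t = 3.500000, DF = 0.881702, PV = 3.085956
  t = 3.0000: CF_t = 103.500000, DF = 0.859777, PV = 88.986958
Price P = sum_t PV_t = 105.223980
Convexity numerator sum_t t*(t + 1/m) * CF_t / (1+y/m)^(m*t + 2):
  t = 0.5000: term = 1.622673
  t = 1.0000: term = 4.746972
  t = 1.5000: term = 9.257868
  t = 2.0000: term = 15.046104
  t = 2.5000: term = 22.007953
  t = 3.0000: term = 888.473198
Convexity = (1/P) * sum = 941.154768 / 105.223980 = 8.944299


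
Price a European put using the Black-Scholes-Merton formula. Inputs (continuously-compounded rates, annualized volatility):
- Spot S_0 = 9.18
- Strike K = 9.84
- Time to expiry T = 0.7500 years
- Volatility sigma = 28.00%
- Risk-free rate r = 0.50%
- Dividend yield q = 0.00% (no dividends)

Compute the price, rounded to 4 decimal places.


d1 = (ln(S/K) + (r - q + 0.5*sigma^2) * T) / (sigma * sqrt(T)) = -0.14961004
d2 = d1 - sigma * sqrt(T) = -0.39209715
exp(-rT) = 0.99625702; exp(-qT) = 1.00000000
P = K * exp(-rT) * N(-d2) - S_0 * exp(-qT) * N(-d1)
N(-d1) = 0.55946386; N(-d2) = 0.65250678
P = 9.8400 * 0.99625702 * 0.65250678 - 9.1800 * 1.00000000 * 0.55946386 = 1.2608

Answer: Price = 1.2608


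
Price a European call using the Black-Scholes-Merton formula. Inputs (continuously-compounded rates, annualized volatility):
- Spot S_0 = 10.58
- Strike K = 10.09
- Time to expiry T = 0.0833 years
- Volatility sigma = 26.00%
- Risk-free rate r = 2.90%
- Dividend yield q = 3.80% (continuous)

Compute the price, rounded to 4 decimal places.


Answer: Price = 0.6067

Derivation:
d1 = (ln(S/K) + (r - q + 0.5*sigma^2) * T) / (sigma * sqrt(T)) = 0.65946279
d2 = d1 - sigma * sqrt(T) = 0.58442227
exp(-rT) = 0.99758722; exp(-qT) = 0.99683960
C = S_0 * exp(-qT) * N(d1) - K * exp(-rT) * N(d2)
N(d1) = 0.74520068; N(d2) = 0.72053187
C = 10.5800 * 0.99683960 * 0.74520068 - 10.0900 * 0.99758722 * 0.72053187 = 0.6067


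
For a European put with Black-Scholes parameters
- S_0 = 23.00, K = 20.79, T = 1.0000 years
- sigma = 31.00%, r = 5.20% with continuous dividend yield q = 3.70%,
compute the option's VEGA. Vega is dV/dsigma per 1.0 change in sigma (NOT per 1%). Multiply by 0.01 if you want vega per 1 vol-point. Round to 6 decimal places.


Answer: Vega = 7.686727

Derivation:
d1 = 0.5292648841; d2 = 0.2192648841
phi(d1) = 0.3468027197; exp(-qT) = 0.9636761353; exp(-rT) = 0.9493288668
Vega = S * exp(-qT) * phi(d1) * sqrt(T) = 23.0000 * 0.9636761353 * 0.3468027197 * 1.0000000000 = 7.686727


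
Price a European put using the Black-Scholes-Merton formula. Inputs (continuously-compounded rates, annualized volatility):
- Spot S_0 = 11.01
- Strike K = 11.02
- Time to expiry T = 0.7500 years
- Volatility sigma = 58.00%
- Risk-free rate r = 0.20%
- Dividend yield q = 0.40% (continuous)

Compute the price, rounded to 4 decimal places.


d1 = (ln(S/K) + (r - q + 0.5*sigma^2) * T) / (sigma * sqrt(T)) = 0.24635366
d2 = d1 - sigma * sqrt(T) = -0.25594107
exp(-rT) = 0.99850112; exp(-qT) = 0.99700450
P = K * exp(-rT) * N(-d2) - S_0 * exp(-qT) * N(-d1)
N(-d1) = 0.40270424; N(-d2) = 0.60100183
P = 11.0200 * 0.99850112 * 0.60100183 - 11.0100 * 0.99700450 * 0.40270424 = 2.1926

Answer: Price = 2.1926


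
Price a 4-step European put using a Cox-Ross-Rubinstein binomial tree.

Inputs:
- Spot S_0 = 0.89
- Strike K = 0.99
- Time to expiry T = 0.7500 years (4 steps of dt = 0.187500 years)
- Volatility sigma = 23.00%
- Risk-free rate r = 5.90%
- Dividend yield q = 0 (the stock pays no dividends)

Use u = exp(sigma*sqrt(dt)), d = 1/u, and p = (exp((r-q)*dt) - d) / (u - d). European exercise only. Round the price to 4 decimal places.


dt = T/N = 0.187500
u = exp(sigma*sqrt(dt)) = 1.104721; d = 1/u = 0.905206
p = (exp((r-q)*dt) - d) / (u - d) = 0.530877
Discount per step: exp(-r*dt) = 0.988998
Stock lattice S(k, i) with i counting down-moves:
  k=0: S(0,0) = 0.8900
  k=1: S(1,0) = 0.9832; S(1,1) = 0.8056
  k=2: S(2,0) = 1.0862; S(2,1) = 0.8900; S(2,2) = 0.7293
  k=3: S(3,0) = 1.1999; S(3,1) = 0.9832; S(3,2) = 0.8056; S(3,3) = 0.6601
  k=4: S(4,0) = 1.3256; S(4,1) = 1.0862; S(4,2) = 0.8900; S(4,3) = 0.7293; S(4,4) = 0.5976
Terminal payoffs V(N, i) = max(K - S_T, 0):
  V(4,0) = 0.000000; V(4,1) = 0.000000; V(4,2) = 0.100000; V(4,3) = 0.260736; V(4,4) = 0.392443
Backward induction: V(k, i) = exp(-r*dt) * [p * V(k+1, i) + (1-p) * V(k+1, i+1)].
  V(3,0) = exp(-r*dt) * [p*0.000000 + (1-p)*0.000000] = 0.000000
  V(3,1) = exp(-r*dt) * [p*0.000000 + (1-p)*0.100000] = 0.046396
  V(3,2) = exp(-r*dt) * [p*0.100000 + (1-p)*0.260736] = 0.173475
  V(3,3) = exp(-r*dt) * [p*0.260736 + (1-p)*0.392443] = 0.318975
  V(2,0) = exp(-r*dt) * [p*0.000000 + (1-p)*0.046396] = 0.021526
  V(2,1) = exp(-r*dt) * [p*0.046396 + (1-p)*0.173475] = 0.104846
  V(2,2) = exp(-r*dt) * [p*0.173475 + (1-p)*0.318975] = 0.239073
  V(1,0) = exp(-r*dt) * [p*0.021526 + (1-p)*0.104846] = 0.059946
  V(1,1) = exp(-r*dt) * [p*0.104846 + (1-p)*0.239073] = 0.165969
  V(0,0) = exp(-r*dt) * [p*0.059946 + (1-p)*0.165969] = 0.108477

Answer: Price = V(0,0) = 0.1085


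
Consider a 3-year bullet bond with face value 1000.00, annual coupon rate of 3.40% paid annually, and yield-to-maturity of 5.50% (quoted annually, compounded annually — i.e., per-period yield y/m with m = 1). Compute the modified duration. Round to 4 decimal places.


Answer: Modified duration = 2.7481

Derivation:
Coupon per period c = face * coupon_rate / m = 34.000000
Periods per year m = 1; per-period yield y/m = 0.055000
Number of cashflows N = 3
Cashflows (t years, CF_t, discount factor 1/(1+y/m)^(m*t), PV):
  t = 1.0000: CF_t = 34.000000, DF = 0.947867, PV = 32.227488
  t = 2.0000: CF_t = 34.000000, DF = 0.898452, PV = 30.547382
  t = 3.0000: CF_t = 1034.000000, DF = 0.851614, PV = 880.568529
Price P = sum_t PV_t = 943.343399
First compute Macaulay numerator sum_t t * PV_t:
  t * PV_t at t = 1.0000: 32.227488
  t * PV_t at t = 2.0000: 61.094764
  t * PV_t at t = 3.0000: 2641.705586
Macaulay duration D = 2735.027839 / 943.343399 = 2.899292
Modified duration = D / (1 + y/m) = 2.899292 / (1 + 0.055000) = 2.748144


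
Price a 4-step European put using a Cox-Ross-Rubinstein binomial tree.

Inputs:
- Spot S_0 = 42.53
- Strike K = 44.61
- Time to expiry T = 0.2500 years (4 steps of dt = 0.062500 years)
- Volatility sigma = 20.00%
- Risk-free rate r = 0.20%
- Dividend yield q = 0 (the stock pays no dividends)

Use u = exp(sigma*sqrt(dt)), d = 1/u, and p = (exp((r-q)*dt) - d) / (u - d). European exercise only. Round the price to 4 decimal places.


dt = T/N = 0.062500
u = exp(sigma*sqrt(dt)) = 1.051271; d = 1/u = 0.951229
p = (exp((r-q)*dt) - d) / (u - d) = 0.488752
Discount per step: exp(-r*dt) = 0.999875
Stock lattice S(k, i) with i counting down-moves:
  k=0: S(0,0) = 42.5300
  k=1: S(1,0) = 44.7106; S(1,1) = 40.4558
  k=2: S(2,0) = 47.0029; S(2,1) = 42.5300; S(2,2) = 38.4827
  k=3: S(3,0) = 49.4128; S(3,1) = 44.7106; S(3,2) = 40.4558; S(3,3) = 36.6059
  k=4: S(4,0) = 51.9463; S(4,1) = 47.0029; S(4,2) = 42.5300; S(4,3) = 38.4827; S(4,4) = 34.8206
Terminal payoffs V(N, i) = max(K - S_T, 0):
  V(4,0) = 0.000000; V(4,1) = 0.000000; V(4,2) = 2.080000; V(4,3) = 6.127265; V(4,4) = 9.789381
Backward induction: V(k, i) = exp(-r*dt) * [p * V(k+1, i) + (1-p) * V(k+1, i+1)].
  V(3,0) = exp(-r*dt) * [p*0.000000 + (1-p)*0.000000] = 0.000000
  V(3,1) = exp(-r*dt) * [p*0.000000 + (1-p)*2.080000] = 1.063263
  V(3,2) = exp(-r*dt) * [p*2.080000 + (1-p)*6.127265] = 4.148637
  V(3,3) = exp(-r*dt) * [p*6.127265 + (1-p)*9.789381] = 7.998514
  V(2,0) = exp(-r*dt) * [p*0.000000 + (1-p)*1.063263] = 0.543523
  V(2,1) = exp(-r*dt) * [p*1.063263 + (1-p)*4.148637] = 2.640323
  V(2,2) = exp(-r*dt) * [p*4.148637 + (1-p)*7.998514] = 6.116114
  V(1,0) = exp(-r*dt) * [p*0.543523 + (1-p)*2.640323] = 1.615306
  V(1,1) = exp(-r*dt) * [p*2.640323 + (1-p)*6.116114] = 4.416761
  V(0,0) = exp(-r*dt) * [p*1.615306 + (1-p)*4.416761] = 3.047163

Answer: Price = V(0,0) = 3.0472


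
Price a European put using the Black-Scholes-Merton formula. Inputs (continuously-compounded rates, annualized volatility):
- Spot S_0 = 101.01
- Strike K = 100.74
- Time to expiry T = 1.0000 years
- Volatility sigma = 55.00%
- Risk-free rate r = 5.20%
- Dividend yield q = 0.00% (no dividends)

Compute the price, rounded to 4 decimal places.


d1 = (ln(S/K) + (r - q + 0.5*sigma^2) * T) / (sigma * sqrt(T)) = 0.37441197
d2 = d1 - sigma * sqrt(T) = -0.17558803
exp(-rT) = 0.94932887; exp(-qT) = 1.00000000
P = K * exp(-rT) * N(-d2) - S_0 * exp(-qT) * N(-d1)
N(-d1) = 0.35404892; N(-d2) = 0.56969120
P = 100.7400 * 0.94932887 * 0.56969120 - 101.0100 * 1.00000000 * 0.35404892 = 18.7202

Answer: Price = 18.7202


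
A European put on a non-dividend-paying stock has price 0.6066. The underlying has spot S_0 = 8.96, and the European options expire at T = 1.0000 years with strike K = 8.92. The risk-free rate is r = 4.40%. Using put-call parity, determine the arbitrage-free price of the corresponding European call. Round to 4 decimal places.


Answer: Call price = 1.0306

Derivation:
Put-call parity: C - P = S_0 * exp(-qT) - K * exp(-rT).
S_0 * exp(-qT) = 8.9600 * 1.00000000 = 8.96000000
K * exp(-rT) = 8.9200 * 0.95695396 = 8.53602930
C = P + S*exp(-qT) - K*exp(-rT)
C = 0.6066 + 8.96000000 - 8.53602930 = 1.0306


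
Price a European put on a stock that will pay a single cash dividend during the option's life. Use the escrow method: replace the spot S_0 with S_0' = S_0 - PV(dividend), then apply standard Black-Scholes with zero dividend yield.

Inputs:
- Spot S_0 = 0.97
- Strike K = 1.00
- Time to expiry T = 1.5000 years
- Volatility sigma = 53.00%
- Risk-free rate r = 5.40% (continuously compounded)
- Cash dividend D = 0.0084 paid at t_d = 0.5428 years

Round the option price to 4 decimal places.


PV(D) = D * exp(-r * t_d) = 0.0084 * 0.97111421 = 0.00815736
S_0' = S_0 - PV(D) = 0.9700 - 0.00815736 = 0.96184264
d1 = (ln(S_0'/K) + (r + sigma^2/2)*T) / (sigma*sqrt(T)) = 0.38940815
d2 = d1 - sigma*sqrt(T) = -0.25970664
exp(-rT) = 0.92219369
N(-d1) = 0.34848712; N(-d2) = 0.60245496
P = K * exp(-rT) * N(-d2) - S_0' * N(-d1) = 1.0000 * 0.92219369 * 0.60245496 - 0.96184264 * 0.34848712 = 0.2204

Answer: Price = 0.2204


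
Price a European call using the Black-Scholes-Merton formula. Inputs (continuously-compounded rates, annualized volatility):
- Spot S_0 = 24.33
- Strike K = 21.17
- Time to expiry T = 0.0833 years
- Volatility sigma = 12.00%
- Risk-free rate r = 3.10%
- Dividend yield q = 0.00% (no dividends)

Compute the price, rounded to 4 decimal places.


d1 = (ln(S/K) + (r - q + 0.5*sigma^2) * T) / (sigma * sqrt(T)) = 4.10887490
d2 = d1 - sigma * sqrt(T) = 4.07424081
exp(-rT) = 0.99742103; exp(-qT) = 1.00000000
C = S_0 * exp(-qT) * N(d1) - K * exp(-rT) * N(d2)
N(d1) = 0.99998012; N(d2) = 0.99997692
C = 24.3300 * 1.00000000 * 0.99998012 - 21.1700 * 0.99742103 * 0.99997692 = 3.2146

Answer: Price = 3.2146


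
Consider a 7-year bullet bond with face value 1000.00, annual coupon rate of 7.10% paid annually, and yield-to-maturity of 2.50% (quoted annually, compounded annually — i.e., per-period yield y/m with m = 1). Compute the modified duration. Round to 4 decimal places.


Coupon per period c = face * coupon_rate / m = 71.000000
Periods per year m = 1; per-period yield y/m = 0.025000
Number of cashflows N = 7
Cashflows (t years, CF_t, discount factor 1/(1+y/m)^(m*t), PV):
  t = 1.0000: CF_t = 71.000000, DF = 0.975610, PV = 69.268293
  t = 2.0000: CF_t = 71.000000, DF = 0.951814, PV = 67.578822
  t = 3.0000: CF_t = 71.000000, DF = 0.928599, PV = 65.930558
  t = 4.0000: CF_t = 71.000000, DF = 0.905951, PV = 64.322496
  t = 5.0000: CF_t = 71.000000, DF = 0.883854, PV = 62.753654
  t = 6.0000: CF_t = 71.000000, DF = 0.862297, PV = 61.223077
  t = 7.0000: CF_t = 1071.000000, DF = 0.841265, PV = 900.995067
Price P = sum_t PV_t = 1292.071967
First compute Macaulay numerator sum_t t * PV_t:
  t * PV_t at t = 1.0000: 69.268293
  t * PV_t at t = 2.0000: 135.157644
  t * PV_t at t = 3.0000: 197.791675
  t * PV_t at t = 4.0000: 257.289983
  t * PV_t at t = 5.0000: 313.768272
  t * PV_t at t = 6.0000: 367.338465
  t * PV_t at t = 7.0000: 6306.965467
Macaulay duration D = 7647.579799 / 1292.071967 = 5.918850
Modified duration = D / (1 + y/m) = 5.918850 / (1 + 0.025000) = 5.774488

Answer: Modified duration = 5.7745


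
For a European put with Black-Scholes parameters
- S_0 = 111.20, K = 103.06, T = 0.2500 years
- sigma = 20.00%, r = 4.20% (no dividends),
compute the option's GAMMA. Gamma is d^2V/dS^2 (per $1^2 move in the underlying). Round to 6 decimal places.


Answer: Gamma = 0.023601

Derivation:
d1 = 0.9151903892; d2 = 0.8151903892
phi(d1) = 0.2624419780; exp(-qT) = 1.0000000000; exp(-rT) = 0.9895549326
Gamma = exp(-qT) * phi(d1) / (S * sigma * sqrt(T)) = 1.0000000000 * 0.2624419780 / (111.2000 * 0.2000 * 0.5000000000) = 0.023601


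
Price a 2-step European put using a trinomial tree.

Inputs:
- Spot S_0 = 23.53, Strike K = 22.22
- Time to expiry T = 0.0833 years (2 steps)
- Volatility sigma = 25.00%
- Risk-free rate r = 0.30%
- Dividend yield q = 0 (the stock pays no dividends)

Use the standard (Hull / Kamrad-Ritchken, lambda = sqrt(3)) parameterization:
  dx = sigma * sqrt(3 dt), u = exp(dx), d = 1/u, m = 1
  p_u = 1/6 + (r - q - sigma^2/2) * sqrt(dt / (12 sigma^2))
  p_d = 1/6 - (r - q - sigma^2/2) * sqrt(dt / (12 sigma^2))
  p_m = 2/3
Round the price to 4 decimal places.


dt = T/N = 0.041650; dx = sigma*sqrt(3*dt) = 0.088371
u = exp(dx) = 1.092393; d = 1/u = 0.915421
p_u = 0.160009, p_m = 0.666667, p_d = 0.173324
Discount per step: exp(-r*dt) = 0.999875
Stock lattice S(k, j) with j the centered position index:
  k=0: S(0,+0) = 23.5300
  k=1: S(1,-1) = 21.5399; S(1,+0) = 23.5300; S(1,+1) = 25.7040
  k=2: S(2,-2) = 19.7181; S(2,-1) = 21.5399; S(2,+0) = 23.5300; S(2,+1) = 25.7040; S(2,+2) = 28.0789
Terminal payoffs V(N, j) = max(K - S_T, 0):
  V(2,-2) = 2.501942; V(2,-1) = 0.680132; V(2,+0) = 0.000000; V(2,+1) = 0.000000; V(2,+2) = 0.000000
Backward induction: V(k, j) = exp(-r*dt) * [p_u * V(k+1, j+1) + p_m * V(k+1, j) + p_d * V(k+1, j-1)]
  V(1,-1) = exp(-r*dt) * [p_u*0.000000 + p_m*0.680132 + p_d*2.501942] = 0.886957
  V(1,+0) = exp(-r*dt) * [p_u*0.000000 + p_m*0.000000 + p_d*0.680132] = 0.117868
  V(1,+1) = exp(-r*dt) * [p_u*0.000000 + p_m*0.000000 + p_d*0.000000] = 0.000000
  V(0,+0) = exp(-r*dt) * [p_u*0.000000 + p_m*0.117868 + p_d*0.886957] = 0.232281

Answer: Price = V(0,0) = 0.2323


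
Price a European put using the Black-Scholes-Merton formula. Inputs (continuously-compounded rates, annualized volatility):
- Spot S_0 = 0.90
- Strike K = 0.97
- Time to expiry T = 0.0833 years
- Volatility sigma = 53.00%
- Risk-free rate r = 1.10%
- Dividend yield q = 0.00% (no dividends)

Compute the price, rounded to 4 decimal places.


d1 = (ln(S/K) + (r - q + 0.5*sigma^2) * T) / (sigma * sqrt(T)) = -0.40718216
d2 = d1 - sigma * sqrt(T) = -0.56014938
exp(-rT) = 0.99908412; exp(-qT) = 1.00000000
P = K * exp(-rT) * N(-d2) - S_0 * exp(-qT) * N(-d1)
N(-d1) = 0.65806290; N(-d2) = 0.71231123
P = 0.9700 * 0.99908412 * 0.71231123 - 0.9000 * 1.00000000 * 0.65806290 = 0.0981

Answer: Price = 0.0981


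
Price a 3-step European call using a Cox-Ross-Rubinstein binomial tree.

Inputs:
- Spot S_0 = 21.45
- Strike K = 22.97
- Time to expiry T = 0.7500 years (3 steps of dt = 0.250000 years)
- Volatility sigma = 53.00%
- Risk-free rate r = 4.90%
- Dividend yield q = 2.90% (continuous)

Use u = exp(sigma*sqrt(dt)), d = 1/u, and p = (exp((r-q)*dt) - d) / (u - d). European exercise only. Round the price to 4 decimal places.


Answer: Price = V(0,0) = 3.6413

Derivation:
dt = T/N = 0.250000
u = exp(sigma*sqrt(dt)) = 1.303431; d = 1/u = 0.767206
p = (exp((r-q)*dt) - d) / (u - d) = 0.443483
Discount per step: exp(-r*dt) = 0.987825
Stock lattice S(k, i) with i counting down-moves:
  k=0: S(0,0) = 21.4500
  k=1: S(1,0) = 27.9586; S(1,1) = 16.4566
  k=2: S(2,0) = 36.4421; S(2,1) = 21.4500; S(2,2) = 12.6256
  k=3: S(3,0) = 47.4998; S(3,1) = 27.9586; S(3,2) = 16.4566; S(3,3) = 9.6864
Terminal payoffs V(N, i) = max(S_T - K, 0):
  V(3,0) = 24.529759; V(3,1) = 4.988594; V(3,2) = 0.000000; V(3,3) = 0.000000
Backward induction: V(k, i) = exp(-r*dt) * [p * V(k+1, i) + (1-p) * V(k+1, i+1)].
  V(2,0) = exp(-r*dt) * [p*24.529759 + (1-p)*4.988594] = 13.488514
  V(2,1) = exp(-r*dt) * [p*4.988594 + (1-p)*0.000000] = 2.185420
  V(2,2) = exp(-r*dt) * [p*0.000000 + (1-p)*0.000000] = 0.000000
  V(1,0) = exp(-r*dt) * [p*13.488514 + (1-p)*2.185420] = 7.110508
  V(1,1) = exp(-r*dt) * [p*2.185420 + (1-p)*0.000000] = 0.957396
  V(0,0) = exp(-r*dt) * [p*7.110508 + (1-p)*0.957396] = 3.641315


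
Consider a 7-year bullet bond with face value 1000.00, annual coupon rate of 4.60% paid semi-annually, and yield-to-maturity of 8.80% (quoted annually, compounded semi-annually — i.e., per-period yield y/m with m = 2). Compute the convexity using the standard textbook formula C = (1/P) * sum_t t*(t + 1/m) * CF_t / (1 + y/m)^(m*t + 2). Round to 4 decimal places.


Coupon per period c = face * coupon_rate / m = 23.000000
Periods per year m = 2; per-period yield y/m = 0.044000
Number of cashflows N = 14
Cashflows (t years, CF_t, discount factor 1/(1+y/m)^(m*t), PV):
  t = 0.5000: CF_t = 23.000000, DF = 0.957854, PV = 22.030651
  t = 1.0000: CF_t = 23.000000, DF = 0.917485, PV = 21.102156
  t = 1.5000: CF_t = 23.000000, DF = 0.878817, PV = 20.212794
  t = 2.0000: CF_t = 23.000000, DF = 0.841779, PV = 19.360913
  t = 2.5000: CF_t = 23.000000, DF = 0.806302, PV = 18.544936
  t = 3.0000: CF_t = 23.000000, DF = 0.772320, PV = 17.763349
  t = 3.5000: CF_t = 23.000000, DF = 0.739770, PV = 17.014702
  t = 4.0000: CF_t = 23.000000, DF = 0.708592, PV = 16.297607
  t = 4.5000: CF_t = 23.000000, DF = 0.678728, PV = 15.610735
  t = 5.0000: CF_t = 23.000000, DF = 0.650122, PV = 14.952811
  t = 5.5000: CF_t = 23.000000, DF = 0.622722, PV = 14.322616
  t = 6.0000: CF_t = 23.000000, DF = 0.596477, PV = 13.718981
  t = 6.5000: CF_t = 23.000000, DF = 0.571339, PV = 13.140786
  t = 7.0000: CF_t = 1023.000000, DF = 0.547259, PV = 559.846094
Price P = sum_t PV_t = 783.919132
Convexity numerator sum_t t*(t + 1/m) * CF_t / (1+y/m)^(m*t + 2):
  t = 0.5000: term = 10.106397
  t = 1.0000: term = 29.041370
  t = 1.5000: term = 55.634808
  t = 2.0000: term = 88.816744
  t = 2.5000: term = 127.610264
  t = 3.0000: term = 171.124876
  t = 3.5000: term = 218.550288
  t = 4.0000: term = 269.150601
  t = 4.5000: term = 322.258862
  t = 5.0000: term = 377.271975
  t = 5.5000: term = 433.645949
  t = 6.0000: term = 490.891443
  t = 6.5000: term = 548.569620
  t = 7.0000: term = 26966.647515
Convexity = (1/P) * sum = 30109.320713 / 783.919132 = 38.408708

Answer: Convexity = 38.4087


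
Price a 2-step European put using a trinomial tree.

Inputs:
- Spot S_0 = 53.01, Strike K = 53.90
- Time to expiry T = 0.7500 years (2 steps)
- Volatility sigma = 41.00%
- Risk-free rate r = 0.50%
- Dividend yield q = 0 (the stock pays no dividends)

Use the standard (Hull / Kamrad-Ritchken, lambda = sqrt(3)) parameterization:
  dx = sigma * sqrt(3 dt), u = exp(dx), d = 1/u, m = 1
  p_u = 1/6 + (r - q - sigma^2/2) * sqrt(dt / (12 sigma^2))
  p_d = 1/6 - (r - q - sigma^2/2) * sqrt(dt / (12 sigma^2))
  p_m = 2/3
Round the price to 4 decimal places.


Answer: Price = V(0,0) = 6.9358

Derivation:
dt = T/N = 0.375000; dx = sigma*sqrt(3*dt) = 0.434871
u = exp(dx) = 1.544763; d = 1/u = 0.647348
p_u = 0.132583, p_m = 0.666667, p_d = 0.200750
Discount per step: exp(-r*dt) = 0.998127
Stock lattice S(k, j) with j the centered position index:
  k=0: S(0,+0) = 53.0100
  k=1: S(1,-1) = 34.3159; S(1,+0) = 53.0100; S(1,+1) = 81.8879
  k=2: S(2,-2) = 22.2144; S(2,-1) = 34.3159; S(2,+0) = 53.0100; S(2,+1) = 81.8879; S(2,+2) = 126.4974
Terminal payoffs V(N, j) = max(K - S_T, 0):
  V(2,-2) = 31.685633; V(2,-1) = 19.584062; V(2,+0) = 0.890000; V(2,+1) = 0.000000; V(2,+2) = 0.000000
Backward induction: V(k, j) = exp(-r*dt) * [p_u * V(k+1, j+1) + p_m * V(k+1, j) + p_d * V(k+1, j-1)]
  V(1,-1) = exp(-r*dt) * [p_u*0.890000 + p_m*19.584062 + p_d*31.685633] = 19.498340
  V(1,+0) = exp(-r*dt) * [p_u*0.000000 + p_m*0.890000 + p_d*19.584062] = 4.516359
  V(1,+1) = exp(-r*dt) * [p_u*0.000000 + p_m*0.000000 + p_d*0.890000] = 0.178333
  V(0,+0) = exp(-r*dt) * [p_u*0.178333 + p_m*4.516359 + p_d*19.498340] = 6.935826


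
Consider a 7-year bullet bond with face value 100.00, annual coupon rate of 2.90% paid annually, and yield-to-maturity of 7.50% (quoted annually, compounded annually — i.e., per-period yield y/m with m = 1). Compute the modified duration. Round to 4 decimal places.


Coupon per period c = face * coupon_rate / m = 2.900000
Periods per year m = 1; per-period yield y/m = 0.075000
Number of cashflows N = 7
Cashflows (t years, CF_t, discount factor 1/(1+y/m)^(m*t), PV):
  t = 1.0000: CF_t = 2.900000, DF = 0.930233, PV = 2.697674
  t = 2.0000: CF_t = 2.900000, DF = 0.865333, PV = 2.509465
  t = 3.0000: CF_t = 2.900000, DF = 0.804961, PV = 2.334386
  t = 4.0000: CF_t = 2.900000, DF = 0.748801, PV = 2.171522
  t = 5.0000: CF_t = 2.900000, DF = 0.696559, PV = 2.020020
  t = 6.0000: CF_t = 2.900000, DF = 0.647962, PV = 1.879088
  t = 7.0000: CF_t = 102.900000, DF = 0.602755, PV = 62.023479
Price P = sum_t PV_t = 75.635634
First compute Macaulay numerator sum_t t * PV_t:
  t * PV_t at t = 1.0000: 2.697674
  t * PV_t at t = 2.0000: 5.018929
  t * PV_t at t = 3.0000: 7.003157
  t * PV_t at t = 4.0000: 8.686086
  t * PV_t at t = 5.0000: 10.100100
  t * PV_t at t = 6.0000: 11.274530
  t * PV_t at t = 7.0000: 434.164355
Macaulay duration D = 478.944832 / 75.635634 = 6.332264
Modified duration = D / (1 + y/m) = 6.332264 / (1 + 0.075000) = 5.890479

Answer: Modified duration = 5.8905


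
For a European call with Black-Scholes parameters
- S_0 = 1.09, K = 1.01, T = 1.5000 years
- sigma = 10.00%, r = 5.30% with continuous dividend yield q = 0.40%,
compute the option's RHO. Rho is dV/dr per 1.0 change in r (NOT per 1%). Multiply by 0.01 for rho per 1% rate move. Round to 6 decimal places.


d1 = 1.2837560627; d2 = 1.1612815755
phi(d1) = 0.1750027926; exp(-qT) = 0.9940179641; exp(-rT) = 0.9235780200
N(d2) = 0.8772362952
Rho = K*T*exp(-rT)*N(d2) = 1.0100 * 1.5000 * 0.9235780200 * 0.8772362952 = 1.227447

Answer: Rho = 1.227447


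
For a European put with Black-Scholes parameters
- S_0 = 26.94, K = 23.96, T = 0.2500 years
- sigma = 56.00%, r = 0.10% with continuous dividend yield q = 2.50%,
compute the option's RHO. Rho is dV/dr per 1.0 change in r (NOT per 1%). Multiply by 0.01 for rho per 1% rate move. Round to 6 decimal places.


d1 = 0.5372371348; d2 = 0.2572371348
phi(d1) = 0.3453315176; exp(-qT) = 0.9937694906; exp(-rT) = 0.9997500312
N(-d2) = 0.3984978594
Rho = -K*T*exp(-rT)*N(-d2) = -23.9600 * 0.2500 * 0.9997500312 * 0.3984978594 = -2.386406

Answer: Rho = -2.386406


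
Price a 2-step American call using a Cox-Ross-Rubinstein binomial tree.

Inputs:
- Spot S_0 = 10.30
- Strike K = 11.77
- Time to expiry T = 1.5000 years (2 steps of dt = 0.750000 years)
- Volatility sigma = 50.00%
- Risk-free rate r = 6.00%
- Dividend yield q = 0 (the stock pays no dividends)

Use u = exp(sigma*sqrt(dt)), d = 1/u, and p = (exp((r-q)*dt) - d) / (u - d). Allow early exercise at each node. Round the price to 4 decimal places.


dt = T/N = 0.750000
u = exp(sigma*sqrt(dt)) = 1.541896; d = 1/u = 0.648552
p = (exp((r-q)*dt) - d) / (u - d) = 0.444930
Discount per step: exp(-r*dt) = 0.955997
Stock lattice S(k, i) with i counting down-moves:
  k=0: S(0,0) = 10.3000
  k=1: S(1,0) = 15.8815; S(1,1) = 6.6801
  k=2: S(2,0) = 24.4877; S(2,1) = 10.3000; S(2,2) = 4.3324
Terminal payoffs V(N, i) = max(S_T - K, 0):
  V(2,0) = 12.717660; V(2,1) = 0.000000; V(2,2) = 0.000000
Backward induction: V(k, i) = exp(-r*dt) * [p * V(k+1, i) + (1-p) * V(k+1, i+1)]; then take max(V_cont, immediate exercise) for American.
  V(1,0) = exp(-r*dt) * [p*12.717660 + (1-p)*0.000000] = 5.409485; exercise = 4.111527; V(1,0) = max -> 5.409485
  V(1,1) = exp(-r*dt) * [p*0.000000 + (1-p)*0.000000] = 0.000000; exercise = 0.000000; V(1,1) = max -> 0.000000
  V(0,0) = exp(-r*dt) * [p*5.409485 + (1-p)*0.000000] = 2.300937; exercise = 0.000000; V(0,0) = max -> 2.300937

Answer: Price = V(0,0) = 2.3009


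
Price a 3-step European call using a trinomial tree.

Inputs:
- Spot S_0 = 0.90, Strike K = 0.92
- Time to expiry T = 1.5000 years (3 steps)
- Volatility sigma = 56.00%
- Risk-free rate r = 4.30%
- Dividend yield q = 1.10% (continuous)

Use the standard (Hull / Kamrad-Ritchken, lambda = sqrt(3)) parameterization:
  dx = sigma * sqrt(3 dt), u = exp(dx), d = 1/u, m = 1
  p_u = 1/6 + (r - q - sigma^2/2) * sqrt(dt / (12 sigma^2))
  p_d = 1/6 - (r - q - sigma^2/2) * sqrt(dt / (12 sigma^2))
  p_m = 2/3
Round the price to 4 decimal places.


dt = T/N = 0.500000; dx = sigma*sqrt(3*dt) = 0.685857
u = exp(dx) = 1.985473; d = 1/u = 0.503658
p_u = 0.121176, p_m = 0.666667, p_d = 0.212157
Discount per step: exp(-r*dt) = 0.978729
Stock lattice S(k, j) with j the centered position index:
  k=0: S(0,+0) = 0.9000
  k=1: S(1,-1) = 0.4533; S(1,+0) = 0.9000; S(1,+1) = 1.7869
  k=2: S(2,-2) = 0.2283; S(2,-1) = 0.4533; S(2,+0) = 0.9000; S(2,+1) = 1.7869; S(2,+2) = 3.5479
  k=3: S(3,-3) = 0.1150; S(3,-2) = 0.2283; S(3,-1) = 0.4533; S(3,+0) = 0.9000; S(3,+1) = 1.7869; S(3,+2) = 3.5479; S(3,+3) = 7.0442
Terminal payoffs V(N, j) = max(S_T - K, 0):
  V(3,-3) = 0.000000; V(3,-2) = 0.000000; V(3,-1) = 0.000000; V(3,+0) = 0.000000; V(3,+1) = 0.866926; V(3,+2) = 2.627892; V(3,+3) = 6.124244
Backward induction: V(k, j) = exp(-r*dt) * [p_u * V(k+1, j+1) + p_m * V(k+1, j) + p_d * V(k+1, j-1)]
  V(2,-2) = exp(-r*dt) * [p_u*0.000000 + p_m*0.000000 + p_d*0.000000] = 0.000000
  V(2,-1) = exp(-r*dt) * [p_u*0.000000 + p_m*0.000000 + p_d*0.000000] = 0.000000
  V(2,+0) = exp(-r*dt) * [p_u*0.866926 + p_m*0.000000 + p_d*0.000000] = 0.102816
  V(2,+1) = exp(-r*dt) * [p_u*2.627892 + p_m*0.866926 + p_d*0.000000] = 0.877322
  V(2,+2) = exp(-r*dt) * [p_u*6.124244 + p_m*2.627892 + p_d*0.866926] = 2.621003
  V(1,-1) = exp(-r*dt) * [p_u*0.102816 + p_m*0.000000 + p_d*0.000000] = 0.012194
  V(1,+0) = exp(-r*dt) * [p_u*0.877322 + p_m*0.102816 + p_d*0.000000] = 0.171135
  V(1,+1) = exp(-r*dt) * [p_u*2.621003 + p_m*0.877322 + p_d*0.102816] = 0.904637
  V(0,+0) = exp(-r*dt) * [p_u*0.904637 + p_m*0.171135 + p_d*0.012194] = 0.221484

Answer: Price = V(0,0) = 0.2215


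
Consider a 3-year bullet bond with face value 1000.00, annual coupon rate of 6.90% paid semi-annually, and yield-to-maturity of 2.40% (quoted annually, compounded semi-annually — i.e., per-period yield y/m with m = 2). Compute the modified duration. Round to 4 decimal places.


Answer: Modified duration = 2.7443

Derivation:
Coupon per period c = face * coupon_rate / m = 34.500000
Periods per year m = 2; per-period yield y/m = 0.012000
Number of cashflows N = 6
Cashflows (t years, CF_t, discount factor 1/(1+y/m)^(m*t), PV):
  t = 0.5000: CF_t = 34.500000, DF = 0.988142, PV = 34.090909
  t = 1.0000: CF_t = 34.500000, DF = 0.976425, PV = 33.686669
  t = 1.5000: CF_t = 34.500000, DF = 0.964847, PV = 33.287222
  t = 2.0000: CF_t = 34.500000, DF = 0.953406, PV = 32.892512
  t = 2.5000: CF_t = 34.500000, DF = 0.942101, PV = 32.502482
  t = 3.0000: CF_t = 1034.500000, DF = 0.930930, PV = 963.046861
Price P = sum_t PV_t = 1129.506656
First compute Macaulay numerator sum_t t * PV_t:
  t * PV_t at t = 0.5000: 17.045455
  t * PV_t at t = 1.0000: 33.686669
  t * PV_t at t = 1.5000: 49.930834
  t * PV_t at t = 2.0000: 65.785024
  t * PV_t at t = 2.5000: 81.256206
  t * PV_t at t = 3.0000: 2889.140583
Macaulay duration D = 3136.844771 / 1129.506656 = 2.777181
Modified duration = D / (1 + y/m) = 2.777181 / (1 + 0.012000) = 2.744250


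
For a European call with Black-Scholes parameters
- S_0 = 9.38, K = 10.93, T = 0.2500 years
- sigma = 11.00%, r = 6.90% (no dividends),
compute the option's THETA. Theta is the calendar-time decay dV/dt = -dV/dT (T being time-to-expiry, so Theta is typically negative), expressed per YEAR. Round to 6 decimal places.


d1 = -2.4394370758; d2 = -2.4944370758
phi(d1) = 0.0203562934; exp(-qT) = 1.0000000000; exp(-rT) = 0.9828979294
Theta = -S*exp(-qT)*phi(d1)*sigma/(2*sqrt(T)) - r*K*exp(-rT)*N(d2) + q*S*exp(-qT)*N(d1)
N(d1) = 0.0073550821; N(d2) = 0.0063078546; sqrt(T) = 0.5000000000
Term 1 = -9.3800 * 1.0000000000 * 0.0203562934 * 0.1100 / (2 * 0.5000000000) = -0.0210036235
Term 2 = -0.0690 * 10.9300 * 0.9828979294 * 0.0063078546 = -0.0046758368
Term 3 = 0 (no dividend yield, q = 0)
Theta = -0.0210036235 + (-0.0046758368) + (0.0000000000) = -0.025679

Answer: Theta = -0.025679
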